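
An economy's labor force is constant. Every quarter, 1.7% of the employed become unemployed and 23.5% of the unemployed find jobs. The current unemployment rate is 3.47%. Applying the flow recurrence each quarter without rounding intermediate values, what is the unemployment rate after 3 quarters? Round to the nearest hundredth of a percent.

Unemployment rate after three quarters ≈ 5.37%.

With a fixed labor force, u_{t+1} = u_t + s·(1−u_t) − f·u_t = u_t·(1−s−f) + s.
Here 1−s−f = 0.748 and s = 0.017.
u_1 = 0.034700 × 0.748 + 0.017 = 0.042956.
u_2 = 0.042956 × 0.748 + 0.017 = 0.049131.
u_3 = 0.049131 × 0.748 + 0.017 = 0.053750.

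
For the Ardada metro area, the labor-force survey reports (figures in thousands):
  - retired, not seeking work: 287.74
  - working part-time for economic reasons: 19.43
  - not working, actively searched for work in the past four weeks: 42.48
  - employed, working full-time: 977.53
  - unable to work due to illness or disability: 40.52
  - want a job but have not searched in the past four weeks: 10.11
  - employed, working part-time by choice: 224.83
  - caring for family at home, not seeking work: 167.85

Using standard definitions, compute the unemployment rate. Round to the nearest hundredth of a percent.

Unemployment rate ≈ 3.36%.

Employed = 19.43 + 977.53 + 224.83 = 1,221.79 thousand (anyone who worked, including part-time for economic reasons, counts as employed).
Unemployed = 42.48 thousand.
Labor force = 1,221.79 + 42.48 = 1,264.27 thousand.
Unemployment rate = 42.48 / 1,264.27 = 3.36%.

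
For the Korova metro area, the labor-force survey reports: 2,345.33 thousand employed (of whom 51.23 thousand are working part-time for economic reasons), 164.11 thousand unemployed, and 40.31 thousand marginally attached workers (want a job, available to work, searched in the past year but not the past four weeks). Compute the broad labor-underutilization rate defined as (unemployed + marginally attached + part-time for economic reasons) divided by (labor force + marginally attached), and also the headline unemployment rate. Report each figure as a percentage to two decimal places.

Labor force = 2,345.33 + 164.11 = 2,509.44 thousand.
Numerator = 164.11 + 40.31 + 51.23 = 255.65 thousand.
Denominator = 2,509.44 + 40.31 = 2,549.75 thousand.
Broad rate = 255.65 / 2,549.75 = 10.03%.
Headline unemployment rate = 164.11 / 2,509.44 = 6.54%.

Broad underutilization rate ≈ 10.03%; headline unemployment rate ≈ 6.54%.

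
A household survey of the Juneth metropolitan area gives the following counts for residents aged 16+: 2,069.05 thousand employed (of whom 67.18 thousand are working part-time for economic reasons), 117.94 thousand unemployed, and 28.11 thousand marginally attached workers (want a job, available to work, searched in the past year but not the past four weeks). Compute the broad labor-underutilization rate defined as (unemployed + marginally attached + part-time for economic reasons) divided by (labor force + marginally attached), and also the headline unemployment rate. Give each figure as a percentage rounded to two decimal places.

Broad underutilization rate ≈ 9.63%; headline unemployment rate ≈ 5.39%.

Labor force = 2,069.05 + 117.94 = 2,186.99 thousand.
Numerator = 117.94 + 28.11 + 67.18 = 213.23 thousand.
Denominator = 2,186.99 + 28.11 = 2,215.10 thousand.
Broad rate = 213.23 / 2,215.10 = 9.63%.
Headline unemployment rate = 117.94 / 2,186.99 = 5.39%.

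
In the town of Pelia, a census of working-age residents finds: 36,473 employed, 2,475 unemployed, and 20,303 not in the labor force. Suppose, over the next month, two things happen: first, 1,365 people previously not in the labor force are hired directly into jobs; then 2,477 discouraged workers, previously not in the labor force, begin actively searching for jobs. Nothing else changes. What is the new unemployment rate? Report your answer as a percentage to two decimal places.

Initially, labor force = 36,473 + 2,475 = 38,948, so u = 2,475/38,948 = 6.35%.
After the first change, employed and labor force both rise by 1,365; unemployed unchanged → E = 37,838, U = 2,475, labor force = 40,313.
After the second change, unemployed and labor force both rise by 2,477 → E = 37,838, U = 4,952, labor force = 42,790.
New unemployment rate = 4,952 / 42,790 = 11.57%.

New unemployment rate ≈ 11.57%.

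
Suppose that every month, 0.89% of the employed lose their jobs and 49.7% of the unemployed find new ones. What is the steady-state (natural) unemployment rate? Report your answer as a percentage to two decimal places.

Steady-state unemployment rate ≈ 1.76%.

At steady state the flows balance: s·E = f·U, so U/(E+U) = s/(s+f).
u* = 0.89 / (0.89 + 49.7) = 0.89 / 50.59 = 1.76%.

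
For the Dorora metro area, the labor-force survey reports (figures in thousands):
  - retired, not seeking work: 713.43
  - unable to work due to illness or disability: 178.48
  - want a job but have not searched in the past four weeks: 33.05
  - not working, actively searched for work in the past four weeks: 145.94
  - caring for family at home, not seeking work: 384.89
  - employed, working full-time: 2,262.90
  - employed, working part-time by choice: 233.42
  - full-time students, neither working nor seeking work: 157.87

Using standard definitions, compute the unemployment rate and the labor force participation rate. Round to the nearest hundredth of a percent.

Unemployment rate ≈ 5.52%; labor force participation rate ≈ 64.29%.

Employed = 2,262.90 + 233.42 = 2,496.32 thousand.
Unemployed = 145.94 thousand.
Labor force = 2,496.32 + 145.94 = 2,642.26 thousand.
Not in labor force = 713.43 + 178.48 + 33.05 + 384.89 + 157.87 = 1,467.72 thousand (those not working and not actively searching are outside the labor force — including those who want a job but have given up searching).
Civilian working-age population = 2,642.26 + 1,467.72 = 4,109.98 thousand.
Unemployment rate = 145.94 / 2,642.26 = 5.52%.
Labor force participation rate = 2,642.26 / 4,109.98 = 64.29%.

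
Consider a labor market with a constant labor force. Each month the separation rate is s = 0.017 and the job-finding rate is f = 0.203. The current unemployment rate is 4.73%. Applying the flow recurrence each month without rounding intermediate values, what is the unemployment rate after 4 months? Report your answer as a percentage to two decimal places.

With a fixed labor force, u_{t+1} = u_t + s·(1−u_t) − f·u_t = u_t·(1−s−f) + s.
Here 1−s−f = 0.780 and s = 0.017.
u_1 = 0.047300 × 0.780 + 0.017 = 0.053894.
u_2 = 0.053894 × 0.780 + 0.017 = 0.059037.
u_3 = 0.059037 × 0.780 + 0.017 = 0.063049.
u_4 = 0.063049 × 0.780 + 0.017 = 0.066178.

Unemployment rate after four months ≈ 6.62%.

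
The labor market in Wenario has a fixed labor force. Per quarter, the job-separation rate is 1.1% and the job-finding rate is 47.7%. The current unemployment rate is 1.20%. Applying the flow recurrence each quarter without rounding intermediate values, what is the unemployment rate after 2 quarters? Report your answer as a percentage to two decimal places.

With a fixed labor force, u_{t+1} = u_t + s·(1−u_t) − f·u_t = u_t·(1−s−f) + s.
Here 1−s−f = 0.512 and s = 0.011.
u_1 = 0.012000 × 0.512 + 0.011 = 0.017144.
u_2 = 0.017144 × 0.512 + 0.011 = 0.019778.

Unemployment rate after two quarters ≈ 1.98%.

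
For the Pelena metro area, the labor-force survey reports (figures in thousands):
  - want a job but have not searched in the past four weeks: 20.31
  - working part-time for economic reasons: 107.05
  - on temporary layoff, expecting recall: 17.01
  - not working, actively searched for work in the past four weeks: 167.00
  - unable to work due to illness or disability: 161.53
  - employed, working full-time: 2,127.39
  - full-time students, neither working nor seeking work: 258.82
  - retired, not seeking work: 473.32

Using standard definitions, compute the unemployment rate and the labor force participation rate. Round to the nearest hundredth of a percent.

Unemployment rate ≈ 7.61%; labor force participation rate ≈ 72.57%.

Employed = 107.05 + 2,127.39 = 2,234.44 thousand (anyone who worked, including part-time for economic reasons, counts as employed).
Unemployed = 17.01 + 167.00 = 184.01 thousand (jobless and actively searching, or on temporary layoff).
Labor force = 2,234.44 + 184.01 = 2,418.45 thousand.
Not in labor force = 20.31 + 161.53 + 258.82 + 473.32 = 913.98 thousand (those not working and not actively searching are outside the labor force — including those who want a job but have given up searching).
Civilian working-age population = 2,418.45 + 913.98 = 3,332.43 thousand.
Unemployment rate = 184.01 / 2,418.45 = 7.61%.
Labor force participation rate = 2,418.45 / 3,332.43 = 72.57%.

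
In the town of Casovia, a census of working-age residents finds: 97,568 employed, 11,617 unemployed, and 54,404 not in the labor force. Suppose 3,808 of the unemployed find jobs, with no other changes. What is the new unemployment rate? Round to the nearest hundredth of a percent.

Initially, labor force = 97,568 + 11,617 = 109,185, so u = 11,617/109,185 = 10.64%.
After the change, unemployed falls and employed rises by 3,808; labor force unchanged → E = 101,376, U = 7,809, labor force = 109,185.
New unemployment rate = 7,809 / 109,185 = 7.15%.

New unemployment rate ≈ 7.15%.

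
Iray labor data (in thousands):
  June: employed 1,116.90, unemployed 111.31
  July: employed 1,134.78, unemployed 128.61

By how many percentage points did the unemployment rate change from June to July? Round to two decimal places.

The unemployment rate changed by +1.12 percentage points.

June: labor force = 1,116.90 + 111.31 = 1,228.21; u = 111.31/1,228.21 = 9.06%.
July: labor force = 1,134.78 + 128.61 = 1,263.39; u = 128.61/1,263.39 = 10.18%.
Change = 10.18% − 9.06% = +1.12 pp.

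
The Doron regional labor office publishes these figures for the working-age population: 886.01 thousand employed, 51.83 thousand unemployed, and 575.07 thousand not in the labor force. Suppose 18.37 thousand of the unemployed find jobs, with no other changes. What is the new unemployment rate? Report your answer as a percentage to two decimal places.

New unemployment rate ≈ 3.57%.

Initially, labor force = 886.01 + 51.83 = 937.84 thousand, so u = 51.83/937.84 = 5.53%.
After the change, unemployed falls and employed rises by 18.37; labor force unchanged → E = 904.38, U = 33.46, labor force = 937.84 thousand.
New unemployment rate = 33.46 / 937.84 = 3.57%.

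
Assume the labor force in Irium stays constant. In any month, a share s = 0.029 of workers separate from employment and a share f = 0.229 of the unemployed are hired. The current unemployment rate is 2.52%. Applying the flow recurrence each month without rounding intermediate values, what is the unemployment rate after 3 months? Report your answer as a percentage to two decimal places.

With a fixed labor force, u_{t+1} = u_t + s·(1−u_t) − f·u_t = u_t·(1−s−f) + s.
Here 1−s−f = 0.742 and s = 0.029.
u_1 = 0.025200 × 0.742 + 0.029 = 0.047698.
u_2 = 0.047698 × 0.742 + 0.029 = 0.064392.
u_3 = 0.064392 × 0.742 + 0.029 = 0.076779.

Unemployment rate after three months ≈ 7.68%.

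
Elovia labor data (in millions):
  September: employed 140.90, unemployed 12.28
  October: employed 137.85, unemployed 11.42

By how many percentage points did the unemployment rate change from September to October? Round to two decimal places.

The unemployment rate changed by −0.37 percentage points.

September: labor force = 140.90 + 12.28 = 153.18; u = 12.28/153.18 = 8.02%.
October: labor force = 137.85 + 11.42 = 149.27; u = 11.42/149.27 = 7.65%.
Change = 7.65% − 8.02% = −0.37 pp.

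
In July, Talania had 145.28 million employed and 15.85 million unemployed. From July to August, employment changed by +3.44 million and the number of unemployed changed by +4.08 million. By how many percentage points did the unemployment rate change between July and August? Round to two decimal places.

The unemployment rate changed by +1.98 percentage points.

July: labor force = 145.28 + 15.85 = 161.13; u = 15.85/161.13 = 9.84%.
August: labor force = 148.72 + 19.93 = 168.65; u = 19.93/168.65 = 11.82%.
Change = 11.82% − 9.84% = +1.98 pp.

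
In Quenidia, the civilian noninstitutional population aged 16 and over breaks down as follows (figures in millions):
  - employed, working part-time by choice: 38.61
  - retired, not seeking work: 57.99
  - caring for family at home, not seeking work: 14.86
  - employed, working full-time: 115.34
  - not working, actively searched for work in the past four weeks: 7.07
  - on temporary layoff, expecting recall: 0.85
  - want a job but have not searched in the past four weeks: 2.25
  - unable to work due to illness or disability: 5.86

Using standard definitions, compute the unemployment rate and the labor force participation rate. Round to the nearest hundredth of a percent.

Unemployment rate ≈ 4.89%; labor force participation rate ≈ 66.66%.

Employed = 38.61 + 115.34 = 153.95 million.
Unemployed = 7.07 + 0.85 = 7.92 million (jobless and actively searching, or on temporary layoff).
Labor force = 153.95 + 7.92 = 161.87 million.
Not in labor force = 57.99 + 14.86 + 2.25 + 5.86 = 80.96 million (those not working and not actively searching are outside the labor force — including those who want a job but have given up searching).
Civilian working-age population = 161.87 + 80.96 = 242.83 million.
Unemployment rate = 7.92 / 161.87 = 4.89%.
Labor force participation rate = 161.87 / 242.83 = 66.66%.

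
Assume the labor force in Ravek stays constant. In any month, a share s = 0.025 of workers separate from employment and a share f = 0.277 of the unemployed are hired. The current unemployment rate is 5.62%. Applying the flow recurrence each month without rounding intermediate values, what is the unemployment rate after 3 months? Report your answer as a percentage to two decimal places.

Unemployment rate after three months ≈ 7.37%.

With a fixed labor force, u_{t+1} = u_t + s·(1−u_t) − f·u_t = u_t·(1−s−f) + s.
Here 1−s−f = 0.698 and s = 0.025.
u_1 = 0.056200 × 0.698 + 0.025 = 0.064228.
u_2 = 0.064228 × 0.698 + 0.025 = 0.069831.
u_3 = 0.069831 × 0.698 + 0.025 = 0.073742.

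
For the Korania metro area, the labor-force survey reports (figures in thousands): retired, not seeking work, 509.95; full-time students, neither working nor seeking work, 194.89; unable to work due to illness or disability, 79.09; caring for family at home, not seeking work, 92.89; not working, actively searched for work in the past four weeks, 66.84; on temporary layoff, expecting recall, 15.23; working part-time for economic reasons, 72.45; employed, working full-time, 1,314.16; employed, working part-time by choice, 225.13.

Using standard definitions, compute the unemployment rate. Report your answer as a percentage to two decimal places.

Unemployment rate ≈ 4.85%.

Employed = 72.45 + 1,314.16 + 225.13 = 1,611.74 thousand (anyone who worked, including part-time for economic reasons, counts as employed).
Unemployed = 66.84 + 15.23 = 82.07 thousand (jobless and actively searching, or on temporary layoff).
Labor force = 1,611.74 + 82.07 = 1,693.81 thousand.
Unemployment rate = 82.07 / 1,693.81 = 4.85%.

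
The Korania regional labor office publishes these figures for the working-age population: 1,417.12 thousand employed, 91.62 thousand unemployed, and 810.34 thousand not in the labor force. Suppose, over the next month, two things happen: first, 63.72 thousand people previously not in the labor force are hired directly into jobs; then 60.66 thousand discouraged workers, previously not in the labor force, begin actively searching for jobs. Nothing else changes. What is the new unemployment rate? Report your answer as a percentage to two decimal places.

Initially, labor force = 1,417.12 + 91.62 = 1,508.74 thousand, so u = 91.62/1,508.74 = 6.07%.
After the first change, employed and labor force both rise by 63.72; unemployed unchanged → E = 1,480.84, U = 91.62, labor force = 1,572.46 thousand.
After the second change, unemployed and labor force both rise by 60.66 → E = 1,480.84, U = 152.28, labor force = 1,633.12 thousand.
New unemployment rate = 152.28 / 1,633.12 = 9.32%.

New unemployment rate ≈ 9.32%.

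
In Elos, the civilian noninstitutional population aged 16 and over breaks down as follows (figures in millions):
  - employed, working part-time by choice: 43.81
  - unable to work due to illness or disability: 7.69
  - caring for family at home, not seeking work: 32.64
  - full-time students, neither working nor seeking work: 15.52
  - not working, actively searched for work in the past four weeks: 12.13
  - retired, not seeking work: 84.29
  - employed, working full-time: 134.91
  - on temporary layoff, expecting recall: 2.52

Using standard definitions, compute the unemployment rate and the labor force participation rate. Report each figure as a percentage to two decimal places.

Unemployment rate ≈ 7.58%; labor force participation rate ≈ 57.98%.

Employed = 43.81 + 134.91 = 178.72 million.
Unemployed = 12.13 + 2.52 = 14.65 million (jobless and actively searching, or on temporary layoff).
Labor force = 178.72 + 14.65 = 193.37 million.
Not in labor force = 7.69 + 32.64 + 15.52 + 84.29 = 140.14 million (those not working and not actively searching are outside the labor force).
Civilian working-age population = 193.37 + 140.14 = 333.51 million.
Unemployment rate = 14.65 / 193.37 = 7.58%.
Labor force participation rate = 193.37 / 333.51 = 57.98%.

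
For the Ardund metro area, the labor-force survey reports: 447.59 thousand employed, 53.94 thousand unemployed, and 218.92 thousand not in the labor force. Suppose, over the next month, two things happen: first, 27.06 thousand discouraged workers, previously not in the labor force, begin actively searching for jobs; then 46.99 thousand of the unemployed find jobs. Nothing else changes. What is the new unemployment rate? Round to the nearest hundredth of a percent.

Initially, labor force = 447.59 + 53.94 = 501.53 thousand, so u = 53.94/501.53 = 10.76%.
After the first change, unemployed and labor force both rise by 27.06 → E = 447.59, U = 81.00, labor force = 528.59 thousand.
After the second change, unemployed falls and employed rises by 46.99; labor force unchanged → E = 494.58, U = 34.01, labor force = 528.59 thousand.
New unemployment rate = 34.01 / 528.59 = 6.43%.

New unemployment rate ≈ 6.43%.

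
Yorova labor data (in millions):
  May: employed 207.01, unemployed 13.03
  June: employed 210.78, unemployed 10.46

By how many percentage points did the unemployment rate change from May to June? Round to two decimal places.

May: labor force = 207.01 + 13.03 = 220.04; u = 13.03/220.04 = 5.92%.
June: labor force = 210.78 + 10.46 = 221.24; u = 10.46/221.24 = 4.73%.
Change = 4.73% − 5.92% = −1.19 pp.

The unemployment rate changed by −1.19 percentage points.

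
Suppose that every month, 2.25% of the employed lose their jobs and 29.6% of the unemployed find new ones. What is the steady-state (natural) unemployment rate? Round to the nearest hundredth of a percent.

Steady-state unemployment rate ≈ 7.06%.

At steady state the flows balance: s·E = f·U, so U/(E+U) = s/(s+f).
u* = 2.25 / (2.25 + 29.6) = 2.25 / 31.85 = 7.06%.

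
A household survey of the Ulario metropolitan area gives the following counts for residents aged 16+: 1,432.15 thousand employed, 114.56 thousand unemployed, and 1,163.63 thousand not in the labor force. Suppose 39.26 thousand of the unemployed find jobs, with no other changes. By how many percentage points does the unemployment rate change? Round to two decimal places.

The unemployment rate changes by −2.54 percentage points.

Initially, labor force = 1,432.15 + 114.56 = 1,546.71 thousand, so u = 114.56/1,546.71 = 7.41%.
After the change, unemployed falls and employed rises by 39.26; labor force unchanged → E = 1,471.41, U = 75.30, labor force = 1,546.71 thousand.
New unemployment rate = 75.30 / 1,546.71 = 4.87%.
Change = 4.87% − 7.41% = −2.54 percentage points.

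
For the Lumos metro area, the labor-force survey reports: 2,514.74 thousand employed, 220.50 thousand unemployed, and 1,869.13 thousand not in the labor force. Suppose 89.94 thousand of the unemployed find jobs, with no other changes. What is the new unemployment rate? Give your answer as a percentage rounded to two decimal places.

New unemployment rate ≈ 4.77%.

Initially, labor force = 2,514.74 + 220.50 = 2,735.24 thousand, so u = 220.50/2,735.24 = 8.06%.
After the change, unemployed falls and employed rises by 89.94; labor force unchanged → E = 2,604.68, U = 130.56, labor force = 2,735.24 thousand.
New unemployment rate = 130.56 / 2,735.24 = 4.77%.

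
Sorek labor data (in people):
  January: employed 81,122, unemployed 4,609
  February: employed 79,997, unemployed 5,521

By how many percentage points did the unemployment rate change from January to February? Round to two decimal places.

January: labor force = 81,122 + 4,609 = 85,731; u = 4,609/85,731 = 5.38%.
February: labor force = 79,997 + 5,521 = 85,518; u = 5,521/85,518 = 6.46%.
Change = 6.46% − 5.38% = +1.08 pp.

The unemployment rate changed by +1.08 percentage points.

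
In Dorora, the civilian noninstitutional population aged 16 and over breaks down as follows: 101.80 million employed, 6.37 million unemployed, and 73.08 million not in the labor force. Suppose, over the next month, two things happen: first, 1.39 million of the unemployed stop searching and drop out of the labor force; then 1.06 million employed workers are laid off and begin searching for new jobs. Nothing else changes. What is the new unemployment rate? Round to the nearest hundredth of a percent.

Initially, labor force = 101.80 + 6.37 = 108.17 million, so u = 6.37/108.17 = 5.89%.
After the first change, unemployed and labor force both fall by 1.39 → E = 101.80, U = 4.98, labor force = 106.78 million.
After the second change, employed falls and unemployed rises by 1.06; labor force unchanged → E = 100.74, U = 6.04, labor force = 106.78 million.
New unemployment rate = 6.04 / 106.78 = 5.66%.

New unemployment rate ≈ 5.66%.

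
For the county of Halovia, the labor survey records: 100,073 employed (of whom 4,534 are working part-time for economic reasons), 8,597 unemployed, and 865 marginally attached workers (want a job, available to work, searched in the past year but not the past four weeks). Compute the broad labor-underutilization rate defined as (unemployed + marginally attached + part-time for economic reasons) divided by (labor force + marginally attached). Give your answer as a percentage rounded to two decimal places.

Broad underutilization rate ≈ 12.78%.

Labor force = 100,073 + 8,597 = 108,670.
Numerator = 8,597 + 865 + 4,534 = 13,996.
Denominator = 108,670 + 865 = 109,535.
Broad rate = 13,996 / 109,535 = 12.78%.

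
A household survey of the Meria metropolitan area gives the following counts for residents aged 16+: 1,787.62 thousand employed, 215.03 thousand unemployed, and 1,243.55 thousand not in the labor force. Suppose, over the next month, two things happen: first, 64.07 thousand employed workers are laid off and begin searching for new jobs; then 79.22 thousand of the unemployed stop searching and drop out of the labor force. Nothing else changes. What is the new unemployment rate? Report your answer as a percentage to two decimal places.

Initially, labor force = 1,787.62 + 215.03 = 2,002.65 thousand, so u = 215.03/2,002.65 = 10.74%.
After the first change, employed falls and unemployed rises by 64.07; labor force unchanged → E = 1,723.55, U = 279.10, labor force = 2,002.65 thousand.
After the second change, unemployed and labor force both fall by 79.22 → E = 1,723.55, U = 199.88, labor force = 1,923.43 thousand.
New unemployment rate = 199.88 / 1,923.43 = 10.39%.

New unemployment rate ≈ 10.39%.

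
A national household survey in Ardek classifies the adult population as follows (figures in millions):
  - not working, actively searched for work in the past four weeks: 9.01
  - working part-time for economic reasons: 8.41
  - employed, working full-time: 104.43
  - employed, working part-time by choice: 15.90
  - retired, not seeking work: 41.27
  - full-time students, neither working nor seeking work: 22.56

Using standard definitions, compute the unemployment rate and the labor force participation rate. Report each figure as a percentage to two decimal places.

Employed = 8.41 + 104.43 + 15.90 = 128.74 million (anyone who worked, including part-time for economic reasons, counts as employed).
Unemployed = 9.01 million.
Labor force = 128.74 + 9.01 = 137.75 million.
Not in labor force = 41.27 + 22.56 = 63.83 million (those not working and not actively searching are outside the labor force).
Civilian working-age population = 137.75 + 63.83 = 201.58 million.
Unemployment rate = 9.01 / 137.75 = 6.54%.
Labor force participation rate = 137.75 / 201.58 = 68.34%.

Unemployment rate ≈ 6.54%; labor force participation rate ≈ 68.34%.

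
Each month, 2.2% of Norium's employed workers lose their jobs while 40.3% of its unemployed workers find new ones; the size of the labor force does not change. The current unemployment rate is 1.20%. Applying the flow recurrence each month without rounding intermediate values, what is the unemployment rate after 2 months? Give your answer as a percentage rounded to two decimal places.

Unemployment rate after two months ≈ 3.86%.

With a fixed labor force, u_{t+1} = u_t + s·(1−u_t) − f·u_t = u_t·(1−s−f) + s.
Here 1−s−f = 0.575 and s = 0.022.
u_1 = 0.012000 × 0.575 + 0.022 = 0.028900.
u_2 = 0.028900 × 0.575 + 0.022 = 0.038617.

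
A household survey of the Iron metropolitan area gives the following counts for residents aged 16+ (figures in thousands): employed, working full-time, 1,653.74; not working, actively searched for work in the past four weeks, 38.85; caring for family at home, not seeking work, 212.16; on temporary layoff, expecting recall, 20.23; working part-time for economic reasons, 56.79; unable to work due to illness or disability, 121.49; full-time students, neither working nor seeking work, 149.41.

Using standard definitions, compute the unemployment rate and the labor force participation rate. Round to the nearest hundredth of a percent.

Unemployment rate ≈ 3.34%; labor force participation rate ≈ 78.56%.

Employed = 1,653.74 + 56.79 = 1,710.53 thousand (anyone who worked, including part-time for economic reasons, counts as employed).
Unemployed = 38.85 + 20.23 = 59.08 thousand (jobless and actively searching, or on temporary layoff).
Labor force = 1,710.53 + 59.08 = 1,769.61 thousand.
Not in labor force = 212.16 + 121.49 + 149.41 = 483.06 thousand (those not working and not actively searching are outside the labor force).
Civilian working-age population = 1,769.61 + 483.06 = 2,252.67 thousand.
Unemployment rate = 59.08 / 1,769.61 = 3.34%.
Labor force participation rate = 1,769.61 / 2,252.67 = 78.56%.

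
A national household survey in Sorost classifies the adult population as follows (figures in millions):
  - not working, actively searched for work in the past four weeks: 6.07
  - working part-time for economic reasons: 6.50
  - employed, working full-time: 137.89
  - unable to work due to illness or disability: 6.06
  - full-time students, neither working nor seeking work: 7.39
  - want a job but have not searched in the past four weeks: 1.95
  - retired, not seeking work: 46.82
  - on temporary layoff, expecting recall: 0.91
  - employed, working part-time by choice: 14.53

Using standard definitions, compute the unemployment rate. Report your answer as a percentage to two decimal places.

Unemployment rate ≈ 4.21%.

Employed = 6.50 + 137.89 + 14.53 = 158.92 million (anyone who worked, including part-time for economic reasons, counts as employed).
Unemployed = 6.07 + 0.91 = 6.98 million (jobless and actively searching, or on temporary layoff).
Labor force = 158.92 + 6.98 = 165.90 million.
Unemployment rate = 6.98 / 165.90 = 4.21%.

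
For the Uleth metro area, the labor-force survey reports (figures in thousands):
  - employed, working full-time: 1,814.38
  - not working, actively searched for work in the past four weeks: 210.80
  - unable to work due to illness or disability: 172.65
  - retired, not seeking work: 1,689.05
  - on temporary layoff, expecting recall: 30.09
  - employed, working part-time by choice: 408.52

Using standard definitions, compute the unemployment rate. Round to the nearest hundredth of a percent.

Employed = 1,814.38 + 408.52 = 2,222.90 thousand.
Unemployed = 210.80 + 30.09 = 240.89 thousand (jobless and actively searching, or on temporary layoff).
Labor force = 2,222.90 + 240.89 = 2,463.79 thousand.
Unemployment rate = 240.89 / 2,463.79 = 9.78%.

Unemployment rate ≈ 9.78%.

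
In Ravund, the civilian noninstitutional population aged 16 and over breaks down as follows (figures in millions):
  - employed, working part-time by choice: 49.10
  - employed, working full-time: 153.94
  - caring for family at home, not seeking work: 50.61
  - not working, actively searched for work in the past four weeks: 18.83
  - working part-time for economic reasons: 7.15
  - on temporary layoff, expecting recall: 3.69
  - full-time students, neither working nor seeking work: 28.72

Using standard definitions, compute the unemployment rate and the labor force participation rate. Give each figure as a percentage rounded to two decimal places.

Employed = 49.10 + 153.94 + 7.15 = 210.19 million (anyone who worked, including part-time for economic reasons, counts as employed).
Unemployed = 18.83 + 3.69 = 22.52 million (jobless and actively searching, or on temporary layoff).
Labor force = 210.19 + 22.52 = 232.71 million.
Not in labor force = 50.61 + 28.72 = 79.33 million (those not working and not actively searching are outside the labor force).
Civilian working-age population = 232.71 + 79.33 = 312.04 million.
Unemployment rate = 22.52 / 232.71 = 9.68%.
Labor force participation rate = 232.71 / 312.04 = 74.58%.

Unemployment rate ≈ 9.68%; labor force participation rate ≈ 74.58%.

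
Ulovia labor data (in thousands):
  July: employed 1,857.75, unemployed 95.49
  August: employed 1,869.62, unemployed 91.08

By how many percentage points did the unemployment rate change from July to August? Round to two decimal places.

The unemployment rate changed by −0.24 percentage points.

July: labor force = 1,857.75 + 95.49 = 1,953.24; u = 95.49/1,953.24 = 4.89%.
August: labor force = 1,869.62 + 91.08 = 1,960.70; u = 91.08/1,960.70 = 4.65%.
Change = 4.65% − 4.89% = −0.24 pp.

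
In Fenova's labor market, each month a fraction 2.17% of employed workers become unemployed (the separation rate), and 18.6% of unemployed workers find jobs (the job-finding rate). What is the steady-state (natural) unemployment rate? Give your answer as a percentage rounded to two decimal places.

At steady state the flows balance: s·E = f·U, so U/(E+U) = s/(s+f).
u* = 2.17 / (2.17 + 18.6) = 2.17 / 20.77 = 10.45%.

Steady-state unemployment rate ≈ 10.45%.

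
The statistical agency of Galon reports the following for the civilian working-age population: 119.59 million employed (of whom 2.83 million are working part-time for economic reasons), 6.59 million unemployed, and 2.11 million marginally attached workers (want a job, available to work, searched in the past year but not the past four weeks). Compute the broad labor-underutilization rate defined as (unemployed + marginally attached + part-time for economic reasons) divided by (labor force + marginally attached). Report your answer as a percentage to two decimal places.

Broad underutilization rate ≈ 8.99%.

Labor force = 119.59 + 6.59 = 126.18 million.
Numerator = 6.59 + 2.11 + 2.83 = 11.53 million.
Denominator = 126.18 + 2.11 = 128.29 million.
Broad rate = 11.53 / 128.29 = 8.99%.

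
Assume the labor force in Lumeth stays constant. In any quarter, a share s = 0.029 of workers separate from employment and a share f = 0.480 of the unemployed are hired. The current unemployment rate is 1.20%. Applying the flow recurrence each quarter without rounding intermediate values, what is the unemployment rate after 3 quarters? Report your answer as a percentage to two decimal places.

With a fixed labor force, u_{t+1} = u_t + s·(1−u_t) − f·u_t = u_t·(1−s−f) + s.
Here 1−s−f = 0.491 and s = 0.029.
u_1 = 0.012000 × 0.491 + 0.029 = 0.034892.
u_2 = 0.034892 × 0.491 + 0.029 = 0.046132.
u_3 = 0.046132 × 0.491 + 0.029 = 0.051651.

Unemployment rate after three quarters ≈ 5.17%.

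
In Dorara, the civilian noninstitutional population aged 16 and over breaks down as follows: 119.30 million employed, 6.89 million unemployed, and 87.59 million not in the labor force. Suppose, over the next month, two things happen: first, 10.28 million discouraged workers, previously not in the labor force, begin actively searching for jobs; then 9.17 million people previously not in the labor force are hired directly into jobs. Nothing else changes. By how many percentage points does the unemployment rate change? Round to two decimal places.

The unemployment rate changes by +6.33 percentage points.

Initially, labor force = 119.30 + 6.89 = 126.19 million, so u = 6.89/126.19 = 5.46%.
After the first change, unemployed and labor force both rise by 10.28 → E = 119.30, U = 17.17, labor force = 136.47 million.
After the second change, employed and labor force both rise by 9.17; unemployed unchanged → E = 128.47, U = 17.17, labor force = 145.64 million.
New unemployment rate = 17.17 / 145.64 = 11.79%.
Change = 11.79% − 5.46% = +6.33 percentage points.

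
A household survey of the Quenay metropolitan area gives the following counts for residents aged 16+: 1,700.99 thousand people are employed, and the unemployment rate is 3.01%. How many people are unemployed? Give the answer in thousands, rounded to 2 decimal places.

Let U be the number unemployed. The labor force is E + U, and U/(E+U) = 0.0301.
So U = 0.0301 × 1,700.99 / (1 − 0.0301) = 51.1998 / 0.9699 ≈ 52.79 thousand.

About 52.79 thousand are unemployed.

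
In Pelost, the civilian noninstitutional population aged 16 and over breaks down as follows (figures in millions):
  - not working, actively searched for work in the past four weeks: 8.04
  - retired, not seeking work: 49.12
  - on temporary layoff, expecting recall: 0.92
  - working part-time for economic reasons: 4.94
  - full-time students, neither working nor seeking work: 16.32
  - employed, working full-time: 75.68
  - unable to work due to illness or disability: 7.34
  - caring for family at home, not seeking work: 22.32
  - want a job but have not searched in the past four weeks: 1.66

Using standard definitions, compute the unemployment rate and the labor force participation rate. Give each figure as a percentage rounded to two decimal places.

Unemployment rate ≈ 10.00%; labor force participation rate ≈ 48.07%.

Employed = 4.94 + 75.68 = 80.62 million (anyone who worked, including part-time for economic reasons, counts as employed).
Unemployed = 8.04 + 0.92 = 8.96 million (jobless and actively searching, or on temporary layoff).
Labor force = 80.62 + 8.96 = 89.58 million.
Not in labor force = 49.12 + 16.32 + 7.34 + 22.32 + 1.66 = 96.76 million (those not working and not actively searching are outside the labor force — including those who want a job but have given up searching).
Civilian working-age population = 89.58 + 96.76 = 186.34 million.
Unemployment rate = 8.96 / 89.58 = 10.00%.
Labor force participation rate = 89.58 / 186.34 = 48.07%.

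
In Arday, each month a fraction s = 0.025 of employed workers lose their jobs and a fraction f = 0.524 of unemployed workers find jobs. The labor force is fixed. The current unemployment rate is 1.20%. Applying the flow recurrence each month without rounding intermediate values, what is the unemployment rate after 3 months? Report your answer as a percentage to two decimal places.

With a fixed labor force, u_{t+1} = u_t + s·(1−u_t) − f·u_t = u_t·(1−s−f) + s.
Here 1−s−f = 0.451 and s = 0.025.
u_1 = 0.012000 × 0.451 + 0.025 = 0.030412.
u_2 = 0.030412 × 0.451 + 0.025 = 0.038716.
u_3 = 0.038716 × 0.451 + 0.025 = 0.042461.

Unemployment rate after three months ≈ 4.25%.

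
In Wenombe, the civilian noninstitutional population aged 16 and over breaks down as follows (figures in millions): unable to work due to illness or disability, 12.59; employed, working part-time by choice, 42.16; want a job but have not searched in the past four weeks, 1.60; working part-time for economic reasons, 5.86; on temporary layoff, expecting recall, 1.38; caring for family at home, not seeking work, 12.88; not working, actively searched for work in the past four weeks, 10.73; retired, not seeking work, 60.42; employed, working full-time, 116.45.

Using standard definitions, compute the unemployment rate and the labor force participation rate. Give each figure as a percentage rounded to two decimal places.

Unemployment rate ≈ 6.86%; labor force participation rate ≈ 66.87%.

Employed = 42.16 + 5.86 + 116.45 = 164.47 million (anyone who worked, including part-time for economic reasons, counts as employed).
Unemployed = 1.38 + 10.73 = 12.11 million (jobless and actively searching, or on temporary layoff).
Labor force = 164.47 + 12.11 = 176.58 million.
Not in labor force = 12.59 + 1.60 + 12.88 + 60.42 = 87.49 million (those not working and not actively searching are outside the labor force — including those who want a job but have given up searching).
Civilian working-age population = 176.58 + 87.49 = 264.07 million.
Unemployment rate = 12.11 / 176.58 = 6.86%.
Labor force participation rate = 176.58 / 264.07 = 66.87%.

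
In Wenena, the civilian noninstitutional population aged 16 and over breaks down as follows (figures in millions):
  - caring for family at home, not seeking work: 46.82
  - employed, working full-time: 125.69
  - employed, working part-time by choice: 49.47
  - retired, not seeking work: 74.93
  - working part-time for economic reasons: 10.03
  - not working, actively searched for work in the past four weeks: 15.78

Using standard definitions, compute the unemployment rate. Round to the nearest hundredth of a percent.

Unemployment rate ≈ 7.85%.

Employed = 125.69 + 49.47 + 10.03 = 185.19 million (anyone who worked, including part-time for economic reasons, counts as employed).
Unemployed = 15.78 million.
Labor force = 185.19 + 15.78 = 200.97 million.
Unemployment rate = 15.78 / 200.97 = 7.85%.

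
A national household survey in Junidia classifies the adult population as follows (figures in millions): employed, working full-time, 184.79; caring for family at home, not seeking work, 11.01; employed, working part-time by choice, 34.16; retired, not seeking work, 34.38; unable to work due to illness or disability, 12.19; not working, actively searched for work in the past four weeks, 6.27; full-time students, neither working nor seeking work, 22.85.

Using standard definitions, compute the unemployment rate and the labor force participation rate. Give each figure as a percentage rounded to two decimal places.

Unemployment rate ≈ 2.78%; labor force participation rate ≈ 73.69%.

Employed = 184.79 + 34.16 = 218.95 million.
Unemployed = 6.27 million.
Labor force = 218.95 + 6.27 = 225.22 million.
Not in labor force = 11.01 + 34.38 + 12.19 + 22.85 = 80.43 million (those not working and not actively searching are outside the labor force).
Civilian working-age population = 225.22 + 80.43 = 305.65 million.
Unemployment rate = 6.27 / 225.22 = 2.78%.
Labor force participation rate = 225.22 / 305.65 = 73.69%.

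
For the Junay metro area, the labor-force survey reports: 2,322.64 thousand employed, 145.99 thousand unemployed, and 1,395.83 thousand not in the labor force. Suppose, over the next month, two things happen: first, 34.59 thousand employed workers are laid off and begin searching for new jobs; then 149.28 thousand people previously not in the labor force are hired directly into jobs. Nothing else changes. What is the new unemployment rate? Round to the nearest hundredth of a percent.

New unemployment rate ≈ 6.90%.

Initially, labor force = 2,322.64 + 145.99 = 2,468.63 thousand, so u = 145.99/2,468.63 = 5.91%.
After the first change, employed falls and unemployed rises by 34.59; labor force unchanged → E = 2,288.05, U = 180.58, labor force = 2,468.63 thousand.
After the second change, employed and labor force both rise by 149.28; unemployed unchanged → E = 2,437.33, U = 180.58, labor force = 2,617.91 thousand.
New unemployment rate = 180.58 / 2,617.91 = 6.90%.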